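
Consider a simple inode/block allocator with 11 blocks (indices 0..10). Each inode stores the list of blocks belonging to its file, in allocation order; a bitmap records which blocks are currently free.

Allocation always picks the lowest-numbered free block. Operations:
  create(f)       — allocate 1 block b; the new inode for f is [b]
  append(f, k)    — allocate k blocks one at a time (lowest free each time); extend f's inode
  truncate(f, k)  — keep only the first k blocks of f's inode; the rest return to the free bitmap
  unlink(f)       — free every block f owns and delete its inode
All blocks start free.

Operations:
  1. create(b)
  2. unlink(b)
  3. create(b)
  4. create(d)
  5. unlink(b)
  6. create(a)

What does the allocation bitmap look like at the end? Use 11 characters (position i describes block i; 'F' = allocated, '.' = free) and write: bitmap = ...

bitmap = FF.........

  1. create(b)  ⇒  F..........  {b→[0]}
  2. unlink(b)  ⇒  ...........  {}
  3. create(b)  ⇒  F..........  {b→[0]}
  4. create(d)  ⇒  FF.........  {b→[0]; d→[1]}
  5. unlink(b)  ⇒  .F.........  {d→[1]}
  6. create(a)  ⇒  FF.........  {a→[0]; d→[1]}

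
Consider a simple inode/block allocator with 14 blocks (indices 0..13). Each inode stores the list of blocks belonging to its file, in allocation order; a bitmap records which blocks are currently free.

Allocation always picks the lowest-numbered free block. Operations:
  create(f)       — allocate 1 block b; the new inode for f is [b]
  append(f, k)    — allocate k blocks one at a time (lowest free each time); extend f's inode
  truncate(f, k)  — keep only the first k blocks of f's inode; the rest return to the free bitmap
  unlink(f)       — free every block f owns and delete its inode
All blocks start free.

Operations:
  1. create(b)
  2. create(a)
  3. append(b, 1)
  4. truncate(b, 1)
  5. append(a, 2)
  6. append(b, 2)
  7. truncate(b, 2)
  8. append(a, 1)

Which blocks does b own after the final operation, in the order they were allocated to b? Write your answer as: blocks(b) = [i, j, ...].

  1. create(b)  ⇒  F.............  {b→[0]}
  2. create(a)  ⇒  FF............  {a→[1]; b→[0]}
  3. append(b, 1)  ⇒  FFF...........  {a→[1]; b→[0, 2]}
  4. truncate(b, 1)  ⇒  FF............  {a→[1]; b→[0]}
  5. append(a, 2)  ⇒  FFFF..........  {a→[1, 2, 3]; b→[0]}
  6. append(b, 2)  ⇒  FFFFFF........  {a→[1, 2, 3]; b→[0, 4, 5]}
  7. truncate(b, 2)  ⇒  FFFFF.........  {a→[1, 2, 3]; b→[0, 4]}
  8. append(a, 1)  ⇒  FFFFFF........  {a→[1, 2, 3, 5]; b→[0, 4]}

blocks(b) = [0, 4]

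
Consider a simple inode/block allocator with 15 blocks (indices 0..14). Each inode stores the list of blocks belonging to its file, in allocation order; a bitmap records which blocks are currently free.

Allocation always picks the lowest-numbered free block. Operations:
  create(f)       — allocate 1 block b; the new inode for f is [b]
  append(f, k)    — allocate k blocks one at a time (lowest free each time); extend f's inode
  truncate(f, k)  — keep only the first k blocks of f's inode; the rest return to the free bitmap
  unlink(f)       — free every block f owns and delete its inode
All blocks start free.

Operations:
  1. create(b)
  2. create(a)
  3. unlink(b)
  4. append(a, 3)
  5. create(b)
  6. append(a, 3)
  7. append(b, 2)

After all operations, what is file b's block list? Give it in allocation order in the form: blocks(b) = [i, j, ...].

after create(b) → b:[0]  free=[F..............]
after create(a) → a:[1], b:[0]  free=[FF.............]
after unlink(b) → a:[1]  free=[.F.............]
after append(a, 3) → a:[1, 0, 2, 3]  free=[FFFF...........]
after create(b) → a:[1, 0, 2, 3], b:[4]  free=[FFFFF..........]
after append(a, 3) → a:[1, 0, 2, 3, 5, 6, 7], b:[4]  free=[FFFFFFFF.......]
after append(b, 2) → a:[1, 0, 2, 3, 5, 6, 7], b:[4, 8, 9]  free=[FFFFFFFFFF.....]

blocks(b) = [4, 8, 9]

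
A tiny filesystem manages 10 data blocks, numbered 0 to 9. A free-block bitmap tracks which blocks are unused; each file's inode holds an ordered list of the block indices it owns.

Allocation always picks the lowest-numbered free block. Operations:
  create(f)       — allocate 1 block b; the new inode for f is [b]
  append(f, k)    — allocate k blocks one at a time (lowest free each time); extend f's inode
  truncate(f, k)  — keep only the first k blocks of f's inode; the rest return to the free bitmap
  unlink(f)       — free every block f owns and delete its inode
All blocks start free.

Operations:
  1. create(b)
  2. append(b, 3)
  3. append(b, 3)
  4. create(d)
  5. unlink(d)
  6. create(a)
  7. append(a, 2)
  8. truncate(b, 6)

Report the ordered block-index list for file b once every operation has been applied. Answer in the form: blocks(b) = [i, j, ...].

blocks(b) = [0, 1, 2, 3, 4, 5]

  1. create(b)  ⇒  F.........  {b→[0]}
  2. append(b, 3)  ⇒  FFFF......  {b→[0, 1, 2, 3]}
  3. append(b, 3)  ⇒  FFFFFFF...  {b→[0, 1, 2, 3, 4, 5, 6]}
  4. create(d)  ⇒  FFFFFFFF..  {b→[0, 1, 2, 3, 4, 5, 6]; d→[7]}
  5. unlink(d)  ⇒  FFFFFFF...  {b→[0, 1, 2, 3, 4, 5, 6]}
  6. create(a)  ⇒  FFFFFFFF..  {a→[7]; b→[0, 1, 2, 3, 4, 5, 6]}
  7. append(a, 2)  ⇒  FFFFFFFFFF  {a→[7, 8, 9]; b→[0, 1, 2, 3, 4, 5, 6]}
  8. truncate(b, 6)  ⇒  FFFFFF.FFF  {a→[7, 8, 9]; b→[0, 1, 2, 3, 4, 5]}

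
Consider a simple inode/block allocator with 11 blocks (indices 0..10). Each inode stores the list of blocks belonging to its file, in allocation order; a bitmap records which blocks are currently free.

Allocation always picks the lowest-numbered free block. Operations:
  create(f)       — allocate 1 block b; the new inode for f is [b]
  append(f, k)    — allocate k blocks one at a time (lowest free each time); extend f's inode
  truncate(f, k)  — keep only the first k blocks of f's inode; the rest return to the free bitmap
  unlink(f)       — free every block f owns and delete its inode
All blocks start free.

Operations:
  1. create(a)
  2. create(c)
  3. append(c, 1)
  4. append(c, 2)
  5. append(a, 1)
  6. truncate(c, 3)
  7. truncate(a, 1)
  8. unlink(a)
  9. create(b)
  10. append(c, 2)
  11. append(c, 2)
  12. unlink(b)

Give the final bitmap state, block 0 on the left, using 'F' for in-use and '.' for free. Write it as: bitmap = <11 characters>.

bitmap = .FFFFFFF...

[1] create(a) — a=0 (map F..........)
[2] create(c) — a=0 c=1 (map FF.........)
[3] append(c, 1) — a=0 c=1,2 (map FFF........)
[4] append(c, 2) — a=0 c=1,2,3,4 (map FFFFF......)
[5] append(a, 1) — a=0,5 c=1,2,3,4 (map FFFFFF.....)
[6] truncate(c, 3) — a=0,5 c=1,2,3 (map FFFF.F.....)
[7] truncate(a, 1) — a=0 c=1,2,3 (map FFFF.......)
[8] unlink(a) — c=1,2,3 (map .FFF.......)
[9] create(b) — b=0 c=1,2,3 (map FFFF.......)
[10] append(c, 2) — b=0 c=1,2,3,4,5 (map FFFFFF.....)
[11] append(c, 2) — b=0 c=1,2,3,4,5,6,7 (map FFFFFFFF...)
[12] unlink(b) — c=1,2,3,4,5,6,7 (map .FFFFFFF...)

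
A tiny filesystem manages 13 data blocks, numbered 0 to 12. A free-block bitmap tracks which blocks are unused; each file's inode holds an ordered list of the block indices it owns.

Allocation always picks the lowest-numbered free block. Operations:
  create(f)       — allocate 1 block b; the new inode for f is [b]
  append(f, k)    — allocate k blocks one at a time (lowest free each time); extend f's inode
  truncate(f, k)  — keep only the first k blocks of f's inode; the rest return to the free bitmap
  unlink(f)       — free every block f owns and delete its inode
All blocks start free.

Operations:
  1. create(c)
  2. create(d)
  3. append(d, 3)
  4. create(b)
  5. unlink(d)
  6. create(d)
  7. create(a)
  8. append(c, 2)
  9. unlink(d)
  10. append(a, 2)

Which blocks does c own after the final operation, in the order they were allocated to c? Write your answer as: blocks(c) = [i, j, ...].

  1. create(c)  ⇒  F............  {c→[0]}
  2. create(d)  ⇒  FF...........  {c→[0]; d→[1]}
  3. append(d, 3)  ⇒  FFFFF........  {c→[0]; d→[1, 2, 3, 4]}
  4. create(b)  ⇒  FFFFFF.......  {b→[5]; c→[0]; d→[1, 2, 3, 4]}
  5. unlink(d)  ⇒  F....F.......  {b→[5]; c→[0]}
  6. create(d)  ⇒  FF...F.......  {b→[5]; c→[0]; d→[1]}
  7. create(a)  ⇒  FFF..F.......  {a→[2]; b→[5]; c→[0]; d→[1]}
  8. append(c, 2)  ⇒  FFFFFF.......  {a→[2]; b→[5]; c→[0, 3, 4]; d→[1]}
  9. unlink(d)  ⇒  F.FFFF.......  {a→[2]; b→[5]; c→[0, 3, 4]}
  10. append(a, 2)  ⇒  FFFFFFF......  {a→[2, 1, 6]; b→[5]; c→[0, 3, 4]}

blocks(c) = [0, 3, 4]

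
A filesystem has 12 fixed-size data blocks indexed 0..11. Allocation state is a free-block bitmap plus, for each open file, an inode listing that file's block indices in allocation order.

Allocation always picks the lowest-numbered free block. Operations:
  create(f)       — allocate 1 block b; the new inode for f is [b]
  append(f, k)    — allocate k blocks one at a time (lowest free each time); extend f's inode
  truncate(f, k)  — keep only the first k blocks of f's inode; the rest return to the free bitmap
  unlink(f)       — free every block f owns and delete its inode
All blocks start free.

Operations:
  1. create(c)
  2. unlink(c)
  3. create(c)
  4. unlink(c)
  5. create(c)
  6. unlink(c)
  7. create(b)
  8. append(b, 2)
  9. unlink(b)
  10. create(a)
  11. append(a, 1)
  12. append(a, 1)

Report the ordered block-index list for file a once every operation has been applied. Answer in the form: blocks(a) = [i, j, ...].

[1] create(c) — c=0 (map F...........)
[2] unlink(c) —  (map ............)
[3] create(c) — c=0 (map F...........)
[4] unlink(c) —  (map ............)
[5] create(c) — c=0 (map F...........)
[6] unlink(c) —  (map ............)
[7] create(b) — b=0 (map F...........)
[8] append(b, 2) — b=0,1,2 (map FFF.........)
[9] unlink(b) —  (map ............)
[10] create(a) — a=0 (map F...........)
[11] append(a, 1) — a=0,1 (map FF..........)
[12] append(a, 1) — a=0,1,2 (map FFF.........)

blocks(a) = [0, 1, 2]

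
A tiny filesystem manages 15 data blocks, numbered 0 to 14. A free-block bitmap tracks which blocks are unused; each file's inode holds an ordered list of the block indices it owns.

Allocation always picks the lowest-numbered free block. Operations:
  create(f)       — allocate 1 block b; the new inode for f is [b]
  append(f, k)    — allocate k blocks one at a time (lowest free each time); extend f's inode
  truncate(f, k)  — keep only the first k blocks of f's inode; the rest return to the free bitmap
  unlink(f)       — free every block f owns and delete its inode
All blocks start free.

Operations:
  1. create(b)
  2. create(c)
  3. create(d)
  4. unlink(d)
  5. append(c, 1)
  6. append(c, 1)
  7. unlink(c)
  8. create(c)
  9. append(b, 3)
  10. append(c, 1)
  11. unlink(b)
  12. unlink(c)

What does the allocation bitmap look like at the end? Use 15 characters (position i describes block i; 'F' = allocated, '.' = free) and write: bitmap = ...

after create(b) → b:[0]  free=[F..............]
after create(c) → b:[0], c:[1]  free=[FF.............]
after create(d) → b:[0], c:[1], d:[2]  free=[FFF............]
after unlink(d) → b:[0], c:[1]  free=[FF.............]
after append(c, 1) → b:[0], c:[1, 2]  free=[FFF............]
after append(c, 1) → b:[0], c:[1, 2, 3]  free=[FFFF...........]
after unlink(c) → b:[0]  free=[F..............]
after create(c) → b:[0], c:[1]  free=[FF.............]
after append(b, 3) → b:[0, 2, 3, 4], c:[1]  free=[FFFFF..........]
after append(c, 1) → b:[0, 2, 3, 4], c:[1, 5]  free=[FFFFFF.........]
after unlink(b) → c:[1, 5]  free=[.F...F.........]
after unlink(c) →   free=[...............]

bitmap = ...............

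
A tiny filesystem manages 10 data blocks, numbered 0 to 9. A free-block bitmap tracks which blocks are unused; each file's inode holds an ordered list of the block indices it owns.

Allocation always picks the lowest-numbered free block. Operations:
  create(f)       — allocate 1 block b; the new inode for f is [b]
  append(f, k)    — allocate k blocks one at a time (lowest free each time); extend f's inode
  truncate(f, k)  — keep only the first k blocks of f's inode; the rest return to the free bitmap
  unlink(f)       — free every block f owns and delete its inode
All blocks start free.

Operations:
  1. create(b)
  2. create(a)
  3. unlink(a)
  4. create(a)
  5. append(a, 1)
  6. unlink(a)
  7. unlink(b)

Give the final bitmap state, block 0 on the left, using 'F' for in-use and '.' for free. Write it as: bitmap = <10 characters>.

bitmap = ..........

after create(b) → b:[0]  free=[F.........]
after create(a) → a:[1], b:[0]  free=[FF........]
after unlink(a) → b:[0]  free=[F.........]
after create(a) → a:[1], b:[0]  free=[FF........]
after append(a, 1) → a:[1, 2], b:[0]  free=[FFF.......]
after unlink(a) → b:[0]  free=[F.........]
after unlink(b) →   free=[..........]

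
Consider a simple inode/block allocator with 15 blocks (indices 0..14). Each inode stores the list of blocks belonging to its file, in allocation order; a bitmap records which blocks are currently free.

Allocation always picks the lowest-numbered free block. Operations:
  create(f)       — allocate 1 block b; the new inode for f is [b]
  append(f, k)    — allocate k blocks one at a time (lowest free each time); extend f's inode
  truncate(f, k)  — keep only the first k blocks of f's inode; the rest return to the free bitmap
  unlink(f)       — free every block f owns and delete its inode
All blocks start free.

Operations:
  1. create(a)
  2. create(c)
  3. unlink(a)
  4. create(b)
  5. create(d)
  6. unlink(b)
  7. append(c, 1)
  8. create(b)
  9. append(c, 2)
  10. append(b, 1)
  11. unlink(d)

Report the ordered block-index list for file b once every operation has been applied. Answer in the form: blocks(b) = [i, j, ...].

blocks(b) = [3, 6]

[1] create(a) — a=0 (map F..............)
[2] create(c) — a=0 c=1 (map FF.............)
[3] unlink(a) — c=1 (map .F.............)
[4] create(b) — b=0 c=1 (map FF.............)
[5] create(d) — b=0 c=1 d=2 (map FFF............)
[6] unlink(b) — c=1 d=2 (map .FF............)
[7] append(c, 1) — c=1,0 d=2 (map FFF............)
[8] create(b) — b=3 c=1,0 d=2 (map FFFF...........)
[9] append(c, 2) — b=3 c=1,0,4,5 d=2 (map FFFFFF.........)
[10] append(b, 1) — b=3,6 c=1,0,4,5 d=2 (map FFFFFFF........)
[11] unlink(d) — b=3,6 c=1,0,4,5 (map FF.FFFF........)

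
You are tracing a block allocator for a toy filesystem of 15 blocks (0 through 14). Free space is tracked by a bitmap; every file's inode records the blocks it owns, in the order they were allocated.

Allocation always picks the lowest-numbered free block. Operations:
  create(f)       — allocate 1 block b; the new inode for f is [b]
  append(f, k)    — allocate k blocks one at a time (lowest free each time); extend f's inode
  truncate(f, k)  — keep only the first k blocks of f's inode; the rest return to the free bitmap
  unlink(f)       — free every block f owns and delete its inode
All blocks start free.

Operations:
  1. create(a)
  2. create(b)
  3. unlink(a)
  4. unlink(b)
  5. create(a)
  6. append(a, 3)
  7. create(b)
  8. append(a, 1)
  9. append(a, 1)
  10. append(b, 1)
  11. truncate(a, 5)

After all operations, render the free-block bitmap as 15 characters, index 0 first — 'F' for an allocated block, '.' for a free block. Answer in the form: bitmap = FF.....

[1] create(a) — a=0 (map F..............)
[2] create(b) — a=0 b=1 (map FF.............)
[3] unlink(a) — b=1 (map .F.............)
[4] unlink(b) —  (map ...............)
[5] create(a) — a=0 (map F..............)
[6] append(a, 3) — a=0,1,2,3 (map FFFF...........)
[7] create(b) — a=0,1,2,3 b=4 (map FFFFF..........)
[8] append(a, 1) — a=0,1,2,3,5 b=4 (map FFFFFF.........)
[9] append(a, 1) — a=0,1,2,3,5,6 b=4 (map FFFFFFF........)
[10] append(b, 1) — a=0,1,2,3,5,6 b=4,7 (map FFFFFFFF.......)
[11] truncate(a, 5) — a=0,1,2,3,5 b=4,7 (map FFFFFF.F.......)

bitmap = FFFFFF.F.......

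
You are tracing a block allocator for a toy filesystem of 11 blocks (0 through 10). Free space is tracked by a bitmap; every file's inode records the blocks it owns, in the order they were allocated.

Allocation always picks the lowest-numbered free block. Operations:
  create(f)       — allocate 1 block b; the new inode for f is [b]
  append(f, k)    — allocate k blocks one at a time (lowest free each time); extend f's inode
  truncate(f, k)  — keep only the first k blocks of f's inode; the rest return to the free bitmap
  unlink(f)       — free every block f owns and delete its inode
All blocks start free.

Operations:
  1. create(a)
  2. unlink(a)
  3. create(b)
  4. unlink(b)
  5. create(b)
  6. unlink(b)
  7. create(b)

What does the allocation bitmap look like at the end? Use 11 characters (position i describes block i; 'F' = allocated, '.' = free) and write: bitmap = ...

  1. create(a)  ⇒  F..........  {a→[0]}
  2. unlink(a)  ⇒  ...........  {}
  3. create(b)  ⇒  F..........  {b→[0]}
  4. unlink(b)  ⇒  ...........  {}
  5. create(b)  ⇒  F..........  {b→[0]}
  6. unlink(b)  ⇒  ...........  {}
  7. create(b)  ⇒  F..........  {b→[0]}

bitmap = F..........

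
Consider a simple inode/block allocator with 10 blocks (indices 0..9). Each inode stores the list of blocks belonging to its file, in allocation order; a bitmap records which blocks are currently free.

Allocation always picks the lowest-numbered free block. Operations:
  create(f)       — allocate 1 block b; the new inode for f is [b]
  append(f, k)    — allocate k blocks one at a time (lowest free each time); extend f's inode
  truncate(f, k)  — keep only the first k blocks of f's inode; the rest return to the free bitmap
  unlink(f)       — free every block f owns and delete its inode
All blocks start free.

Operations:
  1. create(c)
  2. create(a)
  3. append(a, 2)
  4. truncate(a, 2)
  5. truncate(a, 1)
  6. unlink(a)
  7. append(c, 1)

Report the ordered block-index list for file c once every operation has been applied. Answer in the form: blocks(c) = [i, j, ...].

create(c): bitmap=F......... | c=[0]
create(a): bitmap=FF........ | a=[1] c=[0]
append(a, 2): bitmap=FFFF...... | a=[1, 2, 3] c=[0]
truncate(a, 2): bitmap=FFF....... | a=[1, 2] c=[0]
truncate(a, 1): bitmap=FF........ | a=[1] c=[0]
unlink(a): bitmap=F......... | c=[0]
append(c, 1): bitmap=FF........ | c=[0, 1]

blocks(c) = [0, 1]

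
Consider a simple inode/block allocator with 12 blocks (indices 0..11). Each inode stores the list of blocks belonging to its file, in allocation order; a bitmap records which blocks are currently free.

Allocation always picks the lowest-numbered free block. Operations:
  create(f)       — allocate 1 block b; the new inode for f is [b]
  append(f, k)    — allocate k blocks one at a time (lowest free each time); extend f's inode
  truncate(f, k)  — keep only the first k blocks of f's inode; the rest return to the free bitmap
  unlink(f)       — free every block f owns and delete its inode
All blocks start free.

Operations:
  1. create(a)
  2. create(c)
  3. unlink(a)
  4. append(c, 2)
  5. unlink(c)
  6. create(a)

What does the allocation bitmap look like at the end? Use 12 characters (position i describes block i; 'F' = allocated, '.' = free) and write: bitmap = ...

create(a): bitmap=F........... | a=[0]
create(c): bitmap=FF.......... | a=[0] c=[1]
unlink(a): bitmap=.F.......... | c=[1]
append(c, 2): bitmap=FFF......... | c=[1, 0, 2]
unlink(c): bitmap=............ | 
create(a): bitmap=F........... | a=[0]

bitmap = F...........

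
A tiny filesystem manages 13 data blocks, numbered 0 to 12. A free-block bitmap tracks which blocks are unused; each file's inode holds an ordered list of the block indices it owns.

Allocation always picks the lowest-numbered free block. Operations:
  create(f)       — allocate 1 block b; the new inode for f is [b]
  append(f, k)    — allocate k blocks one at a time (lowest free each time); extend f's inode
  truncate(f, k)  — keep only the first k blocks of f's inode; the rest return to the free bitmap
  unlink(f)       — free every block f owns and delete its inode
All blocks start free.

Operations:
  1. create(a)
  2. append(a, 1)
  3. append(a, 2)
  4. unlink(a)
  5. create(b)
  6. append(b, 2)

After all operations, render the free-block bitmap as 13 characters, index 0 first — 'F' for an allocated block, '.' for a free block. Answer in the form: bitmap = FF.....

after create(a) → a:[0]  free=[F............]
after append(a, 1) → a:[0, 1]  free=[FF...........]
after append(a, 2) → a:[0, 1, 2, 3]  free=[FFFF.........]
after unlink(a) →   free=[.............]
after create(b) → b:[0]  free=[F............]
after append(b, 2) → b:[0, 1, 2]  free=[FFF..........]

bitmap = FFF..........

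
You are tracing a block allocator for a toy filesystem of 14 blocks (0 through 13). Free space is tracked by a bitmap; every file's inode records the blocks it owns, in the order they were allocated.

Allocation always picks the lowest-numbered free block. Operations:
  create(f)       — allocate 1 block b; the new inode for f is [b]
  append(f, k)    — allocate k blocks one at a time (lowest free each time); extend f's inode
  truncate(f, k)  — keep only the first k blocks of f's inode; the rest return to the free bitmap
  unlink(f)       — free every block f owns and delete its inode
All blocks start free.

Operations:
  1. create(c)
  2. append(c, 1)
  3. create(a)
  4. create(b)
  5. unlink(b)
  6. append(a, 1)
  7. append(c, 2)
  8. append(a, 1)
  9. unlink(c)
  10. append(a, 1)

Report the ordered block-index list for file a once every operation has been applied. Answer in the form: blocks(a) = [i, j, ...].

blocks(a) = [2, 3, 6, 0]

  1. create(c)  ⇒  F.............  {c→[0]}
  2. append(c, 1)  ⇒  FF............  {c→[0, 1]}
  3. create(a)  ⇒  FFF...........  {a→[2]; c→[0, 1]}
  4. create(b)  ⇒  FFFF..........  {a→[2]; b→[3]; c→[0, 1]}
  5. unlink(b)  ⇒  FFF...........  {a→[2]; c→[0, 1]}
  6. append(a, 1)  ⇒  FFFF..........  {a→[2, 3]; c→[0, 1]}
  7. append(c, 2)  ⇒  FFFFFF........  {a→[2, 3]; c→[0, 1, 4, 5]}
  8. append(a, 1)  ⇒  FFFFFFF.......  {a→[2, 3, 6]; c→[0, 1, 4, 5]}
  9. unlink(c)  ⇒  ..FF..F.......  {a→[2, 3, 6]}
  10. append(a, 1)  ⇒  F.FF..F.......  {a→[2, 3, 6, 0]}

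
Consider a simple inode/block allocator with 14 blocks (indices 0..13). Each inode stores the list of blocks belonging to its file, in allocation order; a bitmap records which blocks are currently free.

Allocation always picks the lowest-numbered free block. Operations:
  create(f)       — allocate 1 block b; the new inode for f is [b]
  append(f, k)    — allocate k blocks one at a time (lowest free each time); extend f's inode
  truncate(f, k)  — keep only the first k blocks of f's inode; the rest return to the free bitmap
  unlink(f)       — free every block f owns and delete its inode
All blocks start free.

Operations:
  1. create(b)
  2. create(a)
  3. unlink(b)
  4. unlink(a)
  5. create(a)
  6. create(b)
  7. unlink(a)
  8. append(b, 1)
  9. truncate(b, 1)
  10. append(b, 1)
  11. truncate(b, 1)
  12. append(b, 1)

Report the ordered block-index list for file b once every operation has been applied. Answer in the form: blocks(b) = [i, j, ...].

blocks(b) = [1, 0]

[1] create(b) — b=0 (map F.............)
[2] create(a) — a=1 b=0 (map FF............)
[3] unlink(b) — a=1 (map .F............)
[4] unlink(a) —  (map ..............)
[5] create(a) — a=0 (map F.............)
[6] create(b) — a=0 b=1 (map FF............)
[7] unlink(a) — b=1 (map .F............)
[8] append(b, 1) — b=1,0 (map FF............)
[9] truncate(b, 1) — b=1 (map .F............)
[10] append(b, 1) — b=1,0 (map FF............)
[11] truncate(b, 1) — b=1 (map .F............)
[12] append(b, 1) — b=1,0 (map FF............)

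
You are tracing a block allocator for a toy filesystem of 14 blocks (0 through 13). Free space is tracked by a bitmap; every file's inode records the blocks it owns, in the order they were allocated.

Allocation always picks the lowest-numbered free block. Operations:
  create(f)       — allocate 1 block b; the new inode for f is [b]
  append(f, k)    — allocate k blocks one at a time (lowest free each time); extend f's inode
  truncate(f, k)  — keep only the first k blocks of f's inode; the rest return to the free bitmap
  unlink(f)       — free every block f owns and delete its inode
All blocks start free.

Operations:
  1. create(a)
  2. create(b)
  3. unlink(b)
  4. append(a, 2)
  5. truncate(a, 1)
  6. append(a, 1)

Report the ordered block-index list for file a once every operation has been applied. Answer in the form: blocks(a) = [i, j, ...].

[1] create(a) — a=0 (map F.............)
[2] create(b) — a=0 b=1 (map FF............)
[3] unlink(b) — a=0 (map F.............)
[4] append(a, 2) — a=0,1,2 (map FFF...........)
[5] truncate(a, 1) — a=0 (map F.............)
[6] append(a, 1) — a=0,1 (map FF............)

blocks(a) = [0, 1]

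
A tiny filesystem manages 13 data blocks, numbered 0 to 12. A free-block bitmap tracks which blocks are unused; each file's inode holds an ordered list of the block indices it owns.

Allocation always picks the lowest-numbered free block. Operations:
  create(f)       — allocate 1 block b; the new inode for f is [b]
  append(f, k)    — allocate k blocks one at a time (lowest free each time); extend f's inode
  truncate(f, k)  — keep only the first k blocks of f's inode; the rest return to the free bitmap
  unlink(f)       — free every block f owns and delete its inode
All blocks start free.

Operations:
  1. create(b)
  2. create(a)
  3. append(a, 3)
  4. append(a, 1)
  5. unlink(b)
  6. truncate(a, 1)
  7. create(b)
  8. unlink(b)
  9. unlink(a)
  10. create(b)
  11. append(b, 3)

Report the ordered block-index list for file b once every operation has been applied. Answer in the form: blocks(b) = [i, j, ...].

blocks(b) = [0, 1, 2, 3]

create(b): bitmap=F............ | b=[0]
create(a): bitmap=FF........... | a=[1] b=[0]
append(a, 3): bitmap=FFFFF........ | a=[1, 2, 3, 4] b=[0]
append(a, 1): bitmap=FFFFFF....... | a=[1, 2, 3, 4, 5] b=[0]
unlink(b): bitmap=.FFFFF....... | a=[1, 2, 3, 4, 5]
truncate(a, 1): bitmap=.F........... | a=[1]
create(b): bitmap=FF........... | a=[1] b=[0]
unlink(b): bitmap=.F........... | a=[1]
unlink(a): bitmap=............. | 
create(b): bitmap=F............ | b=[0]
append(b, 3): bitmap=FFFF......... | b=[0, 1, 2, 3]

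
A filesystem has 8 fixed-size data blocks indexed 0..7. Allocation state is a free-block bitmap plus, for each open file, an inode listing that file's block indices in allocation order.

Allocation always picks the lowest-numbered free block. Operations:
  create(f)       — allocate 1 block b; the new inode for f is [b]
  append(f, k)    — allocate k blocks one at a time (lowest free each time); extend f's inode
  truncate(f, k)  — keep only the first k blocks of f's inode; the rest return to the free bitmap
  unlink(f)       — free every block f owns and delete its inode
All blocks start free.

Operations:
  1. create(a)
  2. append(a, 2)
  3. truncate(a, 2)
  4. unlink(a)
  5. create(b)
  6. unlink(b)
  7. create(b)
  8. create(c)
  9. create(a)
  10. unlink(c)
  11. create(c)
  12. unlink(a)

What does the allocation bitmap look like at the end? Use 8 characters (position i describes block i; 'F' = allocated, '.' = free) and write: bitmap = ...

bitmap = FF......

[1] create(a) — a=0 (map F.......)
[2] append(a, 2) — a=0,1,2 (map FFF.....)
[3] truncate(a, 2) — a=0,1 (map FF......)
[4] unlink(a) —  (map ........)
[5] create(b) — b=0 (map F.......)
[6] unlink(b) —  (map ........)
[7] create(b) — b=0 (map F.......)
[8] create(c) — b=0 c=1 (map FF......)
[9] create(a) — a=2 b=0 c=1 (map FFF.....)
[10] unlink(c) — a=2 b=0 (map F.F.....)
[11] create(c) — a=2 b=0 c=1 (map FFF.....)
[12] unlink(a) — b=0 c=1 (map FF......)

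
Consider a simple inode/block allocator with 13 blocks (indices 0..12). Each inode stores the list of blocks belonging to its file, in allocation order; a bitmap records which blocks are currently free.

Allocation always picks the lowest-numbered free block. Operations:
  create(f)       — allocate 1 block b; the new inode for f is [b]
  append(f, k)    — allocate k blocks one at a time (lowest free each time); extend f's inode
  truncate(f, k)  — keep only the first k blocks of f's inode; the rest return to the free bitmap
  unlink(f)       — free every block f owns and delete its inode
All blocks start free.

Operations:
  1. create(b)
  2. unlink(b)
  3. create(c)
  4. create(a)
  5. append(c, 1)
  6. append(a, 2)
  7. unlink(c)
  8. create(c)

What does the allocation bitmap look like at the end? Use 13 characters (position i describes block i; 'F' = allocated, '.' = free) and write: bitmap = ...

after create(b) → b:[0]  free=[F............]
after unlink(b) →   free=[.............]
after create(c) → c:[0]  free=[F............]
after create(a) → a:[1], c:[0]  free=[FF...........]
after append(c, 1) → a:[1], c:[0, 2]  free=[FFF..........]
after append(a, 2) → a:[1, 3, 4], c:[0, 2]  free=[FFFFF........]
after unlink(c) → a:[1, 3, 4]  free=[.F.FF........]
after create(c) → a:[1, 3, 4], c:[0]  free=[FF.FF........]

bitmap = FF.FF........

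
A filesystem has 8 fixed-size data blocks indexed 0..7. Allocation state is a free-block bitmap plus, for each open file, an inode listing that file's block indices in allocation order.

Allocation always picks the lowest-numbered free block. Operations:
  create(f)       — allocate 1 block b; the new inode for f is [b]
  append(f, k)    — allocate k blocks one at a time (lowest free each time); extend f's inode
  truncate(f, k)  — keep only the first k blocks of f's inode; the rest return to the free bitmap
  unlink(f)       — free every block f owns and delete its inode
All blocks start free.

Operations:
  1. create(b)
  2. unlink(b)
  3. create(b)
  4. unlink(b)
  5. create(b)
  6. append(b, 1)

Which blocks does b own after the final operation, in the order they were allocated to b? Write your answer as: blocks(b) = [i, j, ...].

blocks(b) = [0, 1]

  1. create(b)  ⇒  F.......  {b→[0]}
  2. unlink(b)  ⇒  ........  {}
  3. create(b)  ⇒  F.......  {b→[0]}
  4. unlink(b)  ⇒  ........  {}
  5. create(b)  ⇒  F.......  {b→[0]}
  6. append(b, 1)  ⇒  FF......  {b→[0, 1]}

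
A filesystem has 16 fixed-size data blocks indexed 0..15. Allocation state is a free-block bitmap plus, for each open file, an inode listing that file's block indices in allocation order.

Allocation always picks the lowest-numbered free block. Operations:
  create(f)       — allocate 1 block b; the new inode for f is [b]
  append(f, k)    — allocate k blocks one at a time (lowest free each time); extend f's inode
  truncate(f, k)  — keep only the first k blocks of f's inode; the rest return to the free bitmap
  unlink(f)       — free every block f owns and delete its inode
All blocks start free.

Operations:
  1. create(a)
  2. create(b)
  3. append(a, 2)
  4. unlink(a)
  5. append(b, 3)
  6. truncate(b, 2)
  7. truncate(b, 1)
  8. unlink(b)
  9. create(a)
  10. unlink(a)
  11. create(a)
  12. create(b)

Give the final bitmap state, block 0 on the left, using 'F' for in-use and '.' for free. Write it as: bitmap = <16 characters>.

create(a): bitmap=F............... | a=[0]
create(b): bitmap=FF.............. | a=[0] b=[1]
append(a, 2): bitmap=FFFF............ | a=[0, 2, 3] b=[1]
unlink(a): bitmap=.F.............. | b=[1]
append(b, 3): bitmap=FFFF............ | b=[1, 0, 2, 3]
truncate(b, 2): bitmap=FF.............. | b=[1, 0]
truncate(b, 1): bitmap=.F.............. | b=[1]
unlink(b): bitmap=................ | 
create(a): bitmap=F............... | a=[0]
unlink(a): bitmap=................ | 
create(a): bitmap=F............... | a=[0]
create(b): bitmap=FF.............. | a=[0] b=[1]

bitmap = FF..............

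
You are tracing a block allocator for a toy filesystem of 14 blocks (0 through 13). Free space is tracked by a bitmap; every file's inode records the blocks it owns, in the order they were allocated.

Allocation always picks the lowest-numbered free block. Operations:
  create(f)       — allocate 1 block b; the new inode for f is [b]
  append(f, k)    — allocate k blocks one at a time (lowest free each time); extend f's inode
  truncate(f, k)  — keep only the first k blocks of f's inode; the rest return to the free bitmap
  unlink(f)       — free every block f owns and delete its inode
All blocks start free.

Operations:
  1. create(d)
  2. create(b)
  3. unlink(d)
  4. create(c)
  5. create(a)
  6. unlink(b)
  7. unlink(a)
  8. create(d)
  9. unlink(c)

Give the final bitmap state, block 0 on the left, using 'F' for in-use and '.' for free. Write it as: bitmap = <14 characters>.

bitmap = .F............

create(d): bitmap=F............. | d=[0]
create(b): bitmap=FF............ | b=[1] d=[0]
unlink(d): bitmap=.F............ | b=[1]
create(c): bitmap=FF............ | b=[1] c=[0]
create(a): bitmap=FFF........... | a=[2] b=[1] c=[0]
unlink(b): bitmap=F.F........... | a=[2] c=[0]
unlink(a): bitmap=F............. | c=[0]
create(d): bitmap=FF............ | c=[0] d=[1]
unlink(c): bitmap=.F............ | d=[1]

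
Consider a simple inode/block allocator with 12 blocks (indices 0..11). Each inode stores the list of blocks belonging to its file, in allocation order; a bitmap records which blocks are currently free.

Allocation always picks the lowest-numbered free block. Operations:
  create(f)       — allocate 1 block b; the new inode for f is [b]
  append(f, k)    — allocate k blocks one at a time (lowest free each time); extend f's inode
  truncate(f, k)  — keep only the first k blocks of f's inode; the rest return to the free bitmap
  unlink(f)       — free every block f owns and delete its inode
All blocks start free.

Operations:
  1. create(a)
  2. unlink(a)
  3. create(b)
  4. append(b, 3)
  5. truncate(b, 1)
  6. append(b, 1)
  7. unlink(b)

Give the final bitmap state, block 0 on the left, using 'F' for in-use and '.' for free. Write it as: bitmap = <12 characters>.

[1] create(a) — a=0 (map F...........)
[2] unlink(a) —  (map ............)
[3] create(b) — b=0 (map F...........)
[4] append(b, 3) — b=0,1,2,3 (map FFFF........)
[5] truncate(b, 1) — b=0 (map F...........)
[6] append(b, 1) — b=0,1 (map FF..........)
[7] unlink(b) —  (map ............)

bitmap = ............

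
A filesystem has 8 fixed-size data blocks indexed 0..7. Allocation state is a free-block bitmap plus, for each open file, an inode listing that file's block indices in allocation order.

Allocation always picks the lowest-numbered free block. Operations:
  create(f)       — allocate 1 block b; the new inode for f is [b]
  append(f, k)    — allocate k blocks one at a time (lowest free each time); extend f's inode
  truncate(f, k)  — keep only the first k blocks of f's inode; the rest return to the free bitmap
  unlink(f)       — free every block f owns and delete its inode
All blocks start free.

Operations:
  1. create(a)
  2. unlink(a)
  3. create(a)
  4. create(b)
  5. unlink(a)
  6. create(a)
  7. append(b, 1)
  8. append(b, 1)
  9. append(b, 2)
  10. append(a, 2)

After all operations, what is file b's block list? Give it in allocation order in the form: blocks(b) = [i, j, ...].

[1] create(a) — a=0 (map F.......)
[2] unlink(a) —  (map ........)
[3] create(a) — a=0 (map F.......)
[4] create(b) — a=0 b=1 (map FF......)
[5] unlink(a) — b=1 (map .F......)
[6] create(a) — a=0 b=1 (map FF......)
[7] append(b, 1) — a=0 b=1,2 (map FFF.....)
[8] append(b, 1) — a=0 b=1,2,3 (map FFFF....)
[9] append(b, 2) — a=0 b=1,2,3,4,5 (map FFFFFF..)
[10] append(a, 2) — a=0,6,7 b=1,2,3,4,5 (map FFFFFFFF)

blocks(b) = [1, 2, 3, 4, 5]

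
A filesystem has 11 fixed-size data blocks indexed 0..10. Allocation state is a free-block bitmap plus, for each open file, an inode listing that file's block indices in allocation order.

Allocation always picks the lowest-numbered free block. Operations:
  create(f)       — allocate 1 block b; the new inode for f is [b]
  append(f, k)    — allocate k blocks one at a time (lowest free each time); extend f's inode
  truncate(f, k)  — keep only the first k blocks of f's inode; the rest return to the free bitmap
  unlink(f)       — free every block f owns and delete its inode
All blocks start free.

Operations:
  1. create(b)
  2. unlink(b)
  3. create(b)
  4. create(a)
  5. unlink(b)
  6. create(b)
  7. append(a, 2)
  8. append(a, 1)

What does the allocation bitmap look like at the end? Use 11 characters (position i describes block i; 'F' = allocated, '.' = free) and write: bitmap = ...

after create(b) → b:[0]  free=[F..........]
after unlink(b) →   free=[...........]
after create(b) → b:[0]  free=[F..........]
after create(a) → a:[1], b:[0]  free=[FF.........]
after unlink(b) → a:[1]  free=[.F.........]
after create(b) → a:[1], b:[0]  free=[FF.........]
after append(a, 2) → a:[1, 2, 3], b:[0]  free=[FFFF.......]
after append(a, 1) → a:[1, 2, 3, 4], b:[0]  free=[FFFFF......]

bitmap = FFFFF......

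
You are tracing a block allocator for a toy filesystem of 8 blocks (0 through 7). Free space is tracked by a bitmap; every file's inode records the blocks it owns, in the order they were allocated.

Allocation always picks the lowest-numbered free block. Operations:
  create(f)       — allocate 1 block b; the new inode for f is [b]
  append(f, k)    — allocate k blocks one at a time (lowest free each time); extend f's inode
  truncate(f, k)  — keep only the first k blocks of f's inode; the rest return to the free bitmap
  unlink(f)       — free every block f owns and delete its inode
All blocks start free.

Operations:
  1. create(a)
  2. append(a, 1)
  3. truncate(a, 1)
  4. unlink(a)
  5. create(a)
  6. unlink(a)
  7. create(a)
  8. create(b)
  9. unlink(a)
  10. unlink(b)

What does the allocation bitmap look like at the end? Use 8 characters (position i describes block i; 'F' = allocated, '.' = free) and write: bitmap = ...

bitmap = ........

create(a): bitmap=F....... | a=[0]
append(a, 1): bitmap=FF...... | a=[0, 1]
truncate(a, 1): bitmap=F....... | a=[0]
unlink(a): bitmap=........ | 
create(a): bitmap=F....... | a=[0]
unlink(a): bitmap=........ | 
create(a): bitmap=F....... | a=[0]
create(b): bitmap=FF...... | a=[0] b=[1]
unlink(a): bitmap=.F...... | b=[1]
unlink(b): bitmap=........ | 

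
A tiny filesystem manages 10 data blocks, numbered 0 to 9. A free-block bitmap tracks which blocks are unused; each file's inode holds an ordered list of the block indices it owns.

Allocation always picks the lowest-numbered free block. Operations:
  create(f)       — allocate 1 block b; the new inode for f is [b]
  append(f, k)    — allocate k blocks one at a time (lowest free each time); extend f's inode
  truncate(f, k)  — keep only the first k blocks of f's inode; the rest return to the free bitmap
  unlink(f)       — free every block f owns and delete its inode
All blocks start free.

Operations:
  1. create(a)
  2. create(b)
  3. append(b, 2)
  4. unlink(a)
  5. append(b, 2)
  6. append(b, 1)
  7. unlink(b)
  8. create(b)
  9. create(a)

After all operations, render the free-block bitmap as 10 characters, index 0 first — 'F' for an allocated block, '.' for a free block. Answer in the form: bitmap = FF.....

bitmap = FF........

  1. create(a)  ⇒  F.........  {a→[0]}
  2. create(b)  ⇒  FF........  {a→[0]; b→[1]}
  3. append(b, 2)  ⇒  FFFF......  {a→[0]; b→[1, 2, 3]}
  4. unlink(a)  ⇒  .FFF......  {b→[1, 2, 3]}
  5. append(b, 2)  ⇒  FFFFF.....  {b→[1, 2, 3, 0, 4]}
  6. append(b, 1)  ⇒  FFFFFF....  {b→[1, 2, 3, 0, 4, 5]}
  7. unlink(b)  ⇒  ..........  {}
  8. create(b)  ⇒  F.........  {b→[0]}
  9. create(a)  ⇒  FF........  {a→[1]; b→[0]}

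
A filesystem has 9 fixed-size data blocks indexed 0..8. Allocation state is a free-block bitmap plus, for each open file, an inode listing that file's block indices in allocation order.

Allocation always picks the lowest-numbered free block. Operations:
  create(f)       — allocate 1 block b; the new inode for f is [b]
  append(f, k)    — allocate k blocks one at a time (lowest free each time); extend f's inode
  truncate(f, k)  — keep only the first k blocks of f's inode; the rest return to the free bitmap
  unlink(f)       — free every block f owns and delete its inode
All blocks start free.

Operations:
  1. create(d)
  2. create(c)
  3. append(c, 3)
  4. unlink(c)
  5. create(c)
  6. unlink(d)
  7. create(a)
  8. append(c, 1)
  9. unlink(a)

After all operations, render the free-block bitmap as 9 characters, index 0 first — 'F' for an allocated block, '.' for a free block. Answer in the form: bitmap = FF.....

bitmap = .FF......

create(d): bitmap=F........ | d=[0]
create(c): bitmap=FF....... | c=[1] d=[0]
append(c, 3): bitmap=FFFFF.... | c=[1, 2, 3, 4] d=[0]
unlink(c): bitmap=F........ | d=[0]
create(c): bitmap=FF....... | c=[1] d=[0]
unlink(d): bitmap=.F....... | c=[1]
create(a): bitmap=FF....... | a=[0] c=[1]
append(c, 1): bitmap=FFF...... | a=[0] c=[1, 2]
unlink(a): bitmap=.FF...... | c=[1, 2]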